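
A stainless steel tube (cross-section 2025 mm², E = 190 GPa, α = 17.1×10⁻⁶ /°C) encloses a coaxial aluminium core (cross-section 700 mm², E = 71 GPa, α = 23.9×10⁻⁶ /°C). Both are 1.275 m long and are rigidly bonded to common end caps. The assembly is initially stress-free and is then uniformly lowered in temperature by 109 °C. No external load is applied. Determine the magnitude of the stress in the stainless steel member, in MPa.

Equilibrium of a rigid end plate with no external load gives equal and opposite internal forces ±P in the two members. Since α_{aluminium} > α_{stainless steel}, cooling drives the aluminium into tension and the stainless steel into compression.
Setting the final lengths equal and cancelling L: (α₁ − α₂)ΔT = P/(A₁E₁) + P/(A₂E₂).
|α₁ − α₂|·ΔT = 6.8×10⁻⁶ × 109 = 0.0007412.
1/(A₁E₁) + 1/(A₂E₂) = 1/(2025×190×10³) + 1/(700×71×10³) = 2.272×10⁻⁸ N⁻¹.
P = 0.0007412 / 2.272×10⁻⁸ = 32620 N = 32.62 kN.
σ_{stainless steel} = P/A₁ = 32620/2025 = 16.11 MPa, compressive.

σ ≈ 16.1 MPa (compressive)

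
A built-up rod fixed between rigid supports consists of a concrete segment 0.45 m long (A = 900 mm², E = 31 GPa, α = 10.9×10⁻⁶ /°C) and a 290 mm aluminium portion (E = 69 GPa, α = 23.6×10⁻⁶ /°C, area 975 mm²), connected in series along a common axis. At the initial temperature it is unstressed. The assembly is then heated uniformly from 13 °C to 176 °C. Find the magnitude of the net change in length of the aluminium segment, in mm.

|ΔL| ≈ 0.712 mm

With the walls removed the bar would change length by δ_free = Σ αᵢΔT Lᵢ = 10.9×10⁻⁶×163×450 + 23.6×10⁻⁶×163×290 = 1.915 mm.
The walls prevent any net length change, so an axial force P (same in every segment) develops. Compatibility: P · Σ Lᵢ/(AᵢEᵢ) = δ_free.
The series flexibility is Σ Lᵢ/(AᵢEᵢ) = 450/(900×31×10³) + 290/(975×69×10³) = 2.044×10⁻⁵ mm/N.
So P = 1.915 / 2.044×10⁻⁵ = 93.69 kN, compressive.
For the aluminium segment, free thermal change = 23.6×10⁻⁶×163×290 = 1.116 mm and elastic change from P = 93690×290/(975×69×10³) = 0.4039 mm; these oppose, so the net change is 0.712 mm (segment lengthens).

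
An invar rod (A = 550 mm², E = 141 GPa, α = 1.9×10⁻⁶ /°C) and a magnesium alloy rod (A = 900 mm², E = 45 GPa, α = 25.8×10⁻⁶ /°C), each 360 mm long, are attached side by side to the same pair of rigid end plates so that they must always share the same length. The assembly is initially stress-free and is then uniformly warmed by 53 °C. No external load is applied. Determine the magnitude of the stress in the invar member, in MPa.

The magnesium alloy has the larger α, so on heating it would change length more than the invar if both were free. The rigid plates force a common final length, so the magnesium alloy is put into compression and the invar into tension, with equal and opposite forces P (no external load).
Compatibility of the two members (thermal + elastic change equal): (α₁ − α₂)ΔT = P·[1/(A₁E₁) + 1/(A₂E₂)].
|α₁ − α₂|·ΔT = 23.9×10⁻⁶ × 53 = 0.001267.
1/(A₁E₁) + 1/(A₂E₂) = 1/(550×141×10³) + 1/(900×45×10³) = 3.759×10⁻⁸ N⁻¹.
So P = 0.001267 / 3.759×10⁻⁸ = 33.7 kN.
σ_{invar} = P/A₁ = 33700/550 = 61.27 MPa, tensile.

σ ≈ 61.3 MPa (tensile)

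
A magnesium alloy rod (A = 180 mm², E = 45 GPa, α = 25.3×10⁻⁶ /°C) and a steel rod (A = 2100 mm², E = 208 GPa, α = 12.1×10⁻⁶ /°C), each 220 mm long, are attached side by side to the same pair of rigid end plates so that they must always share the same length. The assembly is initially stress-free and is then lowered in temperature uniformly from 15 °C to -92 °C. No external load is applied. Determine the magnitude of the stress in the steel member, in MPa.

σ ≈ 5.35 MPa (compressive)

Both members must finish at the same length. With the larger α, the magnesium alloy tends to over-contract; the plates restrain it, putting the magnesium alloy in tension and the steel in compression. With no external load the two internal forces are equal and opposite, magnitude P.
Compatibility of the two members (thermal + elastic change equal): (α₁ − α₂)ΔT = P·[1/(A₁E₁) + 1/(A₂E₂)].
|α₁ − α₂|·ΔT = 13.2×10⁻⁶ × 107 = 0.001412.
1/(A₁E₁) + 1/(A₂E₂) = 1/(180×45×10³) + 1/(2100×208×10³) = 1.257×10⁻⁷ N⁻¹.
So P = 0.001412 / 1.257×10⁻⁷ = 11.23 kN.
σ_{steel} = P/A₂ = 11230/2100 = 5.349 MPa, compressive.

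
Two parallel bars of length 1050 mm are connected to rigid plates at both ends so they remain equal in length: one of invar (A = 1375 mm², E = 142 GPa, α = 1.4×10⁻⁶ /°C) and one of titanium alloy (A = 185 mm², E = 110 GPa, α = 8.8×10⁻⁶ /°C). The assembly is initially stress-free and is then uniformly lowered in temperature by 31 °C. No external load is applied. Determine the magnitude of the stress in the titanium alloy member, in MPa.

σ ≈ 22.9 MPa (tensile)

Equilibrium of a rigid end plate with no external load gives equal and opposite internal forces ±P in the two members. Since α_{titanium alloy} > α_{invar}, cooling drives the titanium alloy into tension and the invar into compression.
Setting the final lengths equal and cancelling L: (α₁ − α₂)ΔT = P/(A₁E₁) + P/(A₂E₂).
|α₁ − α₂|·ΔT = 7.4×10⁻⁶ × 31 = 0.0002294.
1/(A₁E₁) + 1/(A₂E₂) = 1/(1375×142×10³) + 1/(185×110×10³) = 5.426×10⁻⁸ N⁻¹.
P = 0.0002294 / 5.426×10⁻⁸ = 4228 N = 4.228 kN.
σ_{titanium alloy} = P/A₂ = 4228/185 = 22.85 MPa, tensile.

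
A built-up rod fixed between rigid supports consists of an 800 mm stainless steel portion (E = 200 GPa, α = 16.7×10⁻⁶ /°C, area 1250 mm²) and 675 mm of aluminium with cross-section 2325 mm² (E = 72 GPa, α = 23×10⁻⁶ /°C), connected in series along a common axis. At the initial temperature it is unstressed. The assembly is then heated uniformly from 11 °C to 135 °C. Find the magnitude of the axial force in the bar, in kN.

If the supports were absent, the total length change would be Σ αᵢΔT Lᵢ = 16.7×10⁻⁶×124×800 + 23×10⁻⁶×124×675 = 3.582 mm.
The rigid supports impose zero overall length change; the single axial force P common to all segments must satisfy P Σ Lᵢ/(AᵢEᵢ) = δ_free.
The series flexibility is Σ Lᵢ/(AᵢEᵢ) = 800/(1250×200×10³) + 675/(2325×72×10³) = 7.232×10⁻⁶ mm/N.
Hence P = δ_free / Σ(L/AE) = 3.582/7.232×10⁻⁶ = 495.2 kN (compressive).

P ≈ 495 kN (compressive)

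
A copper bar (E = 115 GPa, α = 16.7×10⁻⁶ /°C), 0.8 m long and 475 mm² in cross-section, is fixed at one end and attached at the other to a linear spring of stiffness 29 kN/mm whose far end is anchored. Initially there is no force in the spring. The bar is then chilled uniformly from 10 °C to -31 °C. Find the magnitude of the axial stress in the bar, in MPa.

σ ≈ 23.5 MPa (tensile)

The unrestrained thermal change is αΔT L = 16.7×10⁻⁶ × 41 × 800 = 0.5478 mm.
Let P be the tensile force in the spring. The bar extends elastically by PL/(AE) and the spring stretches by P/k; together these equal δ_free.
P [ L/(AE) + 1/k ] = δ_free → P [ 800/(475×115×10³) + 1/(29×10³) ] = 0.5478.
P = 0.5478 / 4.913×10⁻⁵ = 11150 N.
σ = P/A = 11150/475 = 23.47 MPa.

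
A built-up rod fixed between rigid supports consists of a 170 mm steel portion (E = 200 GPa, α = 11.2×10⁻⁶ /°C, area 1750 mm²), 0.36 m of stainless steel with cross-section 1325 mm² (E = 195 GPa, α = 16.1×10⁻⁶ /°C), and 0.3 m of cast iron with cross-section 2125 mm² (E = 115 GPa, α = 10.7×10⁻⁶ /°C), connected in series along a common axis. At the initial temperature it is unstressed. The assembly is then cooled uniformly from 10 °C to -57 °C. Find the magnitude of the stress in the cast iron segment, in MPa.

With the walls removed the bar would change length by δ_free = Σ αᵢΔT Lᵢ = 11.2×10⁻⁶×67×170 + 16.1×10⁻⁶×67×360 + 10.7×10⁻⁶×67×300 = 0.731 mm.
The walls prevent any net length change, so an axial force P (same in every segment) develops. Compatibility: P · Σ Lᵢ/(AᵢEᵢ) = δ_free.
The series flexibility is Σ Lᵢ/(AᵢEᵢ) = 170/(1750×200×10³) + 360/(1325×195×10³) + 300/(2125×115×10³) = 3.107×10⁻⁶ mm/N.
P = 0.731 / 3.107×10⁻⁶ = 235300 N = 235.3 kN, tensile.
σ_{cast iron} = P / A = 235300 / 2125 = 110.7 MPa.

σ ≈ 111 MPa (tensile)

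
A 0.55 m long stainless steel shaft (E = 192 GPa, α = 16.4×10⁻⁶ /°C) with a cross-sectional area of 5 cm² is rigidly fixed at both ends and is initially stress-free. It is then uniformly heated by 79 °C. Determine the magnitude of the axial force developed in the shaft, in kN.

With zero net strain, σ = E·αΔT = 192 GPa × 16.4×10⁻⁶ × 79 = 248.8 MPa.
Then P = σA = 248.8 × 500 mm² = 124.4 kN, compressive.

P ≈ 124 kN (compressive)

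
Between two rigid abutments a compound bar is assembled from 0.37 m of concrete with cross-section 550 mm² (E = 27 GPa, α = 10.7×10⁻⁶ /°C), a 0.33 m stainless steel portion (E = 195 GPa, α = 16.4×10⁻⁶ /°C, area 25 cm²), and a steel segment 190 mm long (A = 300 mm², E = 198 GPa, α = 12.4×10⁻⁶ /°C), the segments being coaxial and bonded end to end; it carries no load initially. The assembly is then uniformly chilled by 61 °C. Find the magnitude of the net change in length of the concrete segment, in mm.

With the walls removed the bar would change length by δ_free = Σ αᵢΔT Lᵢ = 10.7×10⁻⁶×61×370 + 16.4×10⁻⁶×61×330 + 12.4×10⁻⁶×61×190 = 0.7153 mm.
The rigid supports impose zero overall length change; the single axial force P common to all segments must satisfy P Σ Lᵢ/(AᵢEᵢ) = δ_free.
The series flexibility is Σ Lᵢ/(AᵢEᵢ) = 370/(550×27×10³) + 330/(2500×195×10³) + 190/(300×198×10³) = 2.879×10⁻⁵ mm/N.
P = 0.7153 / 2.879×10⁻⁵ = 24850 N = 24.85 kN, tensile.
For the concrete segment, free thermal change = 10.7×10⁻⁶×61×370 = 0.2415 mm and elastic change from P = 24850×370/(550×27×10³) = 0.6191 mm; these oppose, so the net change is 0.378 mm (segment lengthens).

|ΔL| ≈ 0.378 mm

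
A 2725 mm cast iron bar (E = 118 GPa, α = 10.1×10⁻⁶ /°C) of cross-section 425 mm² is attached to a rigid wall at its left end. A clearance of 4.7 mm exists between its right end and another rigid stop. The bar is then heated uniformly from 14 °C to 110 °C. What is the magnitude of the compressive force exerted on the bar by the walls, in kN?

P ≈ 0 kN

Free thermal elongation = αΔT L = 10.1×10⁻⁶ × 96 × 2725 = 2.642 mm.
Since δ_free = 2.64 mm is less than the 4.7 mm gap, the bar never touches the wall. No axial force develops.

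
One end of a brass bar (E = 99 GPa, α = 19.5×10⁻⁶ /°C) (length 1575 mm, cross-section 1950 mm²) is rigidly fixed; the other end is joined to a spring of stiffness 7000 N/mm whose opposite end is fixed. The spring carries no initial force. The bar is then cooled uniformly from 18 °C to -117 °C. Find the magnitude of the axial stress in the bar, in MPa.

σ ≈ 14.1 MPa (tensile)

If the spring were absent the bar would shorten by αΔT L = 19.5×10⁻⁶ × 135 × 1575 = 4.146 mm.
Let P be the tensile force in the spring. The bar extends elastically by PL/(AE) and the spring stretches by P/k; together these equal δ_free.
P [ L/(AE) + 1/k ] = δ_free → P [ 1575/(1950×99×10³) + 1/(7000) ] = 4.146.
P = 4.146 / 0.000151 = 27460 N.
σ = P/A = 27460/1950 = 14.08 MPa.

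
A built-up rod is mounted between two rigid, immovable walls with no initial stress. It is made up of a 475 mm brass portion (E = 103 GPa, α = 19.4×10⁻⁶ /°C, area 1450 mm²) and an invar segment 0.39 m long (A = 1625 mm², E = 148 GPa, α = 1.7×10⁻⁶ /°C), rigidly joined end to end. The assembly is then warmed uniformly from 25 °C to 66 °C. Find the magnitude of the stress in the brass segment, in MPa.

σ ≈ 58.2 MPa (compressive)

If the supports were absent, the total length change would be Σ αᵢΔT Lᵢ = 19.4×10⁻⁶×41×475 + 1.7×10⁻⁶×41×390 = 0.405 mm.
Since the ends are fixed, an axial force P builds up, equal in every segment, with P · Σ Lᵢ/(AᵢEᵢ) = δ_free.
The series flexibility is Σ Lᵢ/(AᵢEᵢ) = 475/(1450×103×10³) + 390/(1625×148×10³) = 4.802×10⁻⁶ mm/N.
Hence P = δ_free / Σ(L/AE) = 0.405/4.802×10⁻⁶ = 84.34 kN (compressive).
σ_{brass} = P / A = 84340 / 1450 = 58.16 MPa.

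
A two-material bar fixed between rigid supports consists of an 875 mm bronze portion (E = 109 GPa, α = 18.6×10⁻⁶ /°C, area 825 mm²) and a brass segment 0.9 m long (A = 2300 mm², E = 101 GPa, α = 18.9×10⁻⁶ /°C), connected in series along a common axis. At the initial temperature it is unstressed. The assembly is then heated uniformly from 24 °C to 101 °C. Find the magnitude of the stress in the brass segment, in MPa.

σ ≈ 81.9 MPa (compressive)

Free thermal expansion of the whole bar: Σ αᵢΔT Lᵢ = 18.6×10⁻⁶×77×875 + 18.9×10⁻⁶×77×900 = 2.563 mm.
The walls prevent any net length change, so an axial force P (same in every segment) develops. Compatibility: P · Σ Lᵢ/(AᵢEᵢ) = δ_free.
Σ Lᵢ/(AᵢEᵢ) = 875/(825×109×10³) + 900/(2300×101×10³) = 1.36×10⁻⁵ mm/N.
P = 2.563 / 1.36×10⁻⁵ = 188400 N = 188.4 kN, compressive.
σ_{brass} = P / A = 188400 / 2300 = 81.91 MPa.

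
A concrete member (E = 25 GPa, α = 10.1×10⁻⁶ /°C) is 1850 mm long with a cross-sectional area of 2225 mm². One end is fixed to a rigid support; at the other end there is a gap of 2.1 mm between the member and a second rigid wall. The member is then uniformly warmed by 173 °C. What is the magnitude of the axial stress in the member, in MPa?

If the wall were absent the member would grow by αΔT L = 10.1×10⁻⁶ × 173 × 1850 = 3.233 mm.
After closing the 2.1 mm clearance, 3.233 − 2.1 = 1.133 mm of expansion remains to be suppressed by the wall.
So σ = E(δ_free − g)/L = 25×10³ × 1.133/1850 = 15.3 MPa.

σ ≈ 15.3 MPa (compressive)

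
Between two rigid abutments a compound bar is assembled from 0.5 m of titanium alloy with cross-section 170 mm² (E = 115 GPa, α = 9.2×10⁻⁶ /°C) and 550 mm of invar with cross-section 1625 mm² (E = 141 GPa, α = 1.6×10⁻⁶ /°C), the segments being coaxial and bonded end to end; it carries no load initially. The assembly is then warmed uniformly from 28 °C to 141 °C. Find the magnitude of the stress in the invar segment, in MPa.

Free thermal expansion of the whole bar: Σ αᵢΔT Lᵢ = 9.2×10⁻⁶×113×500 + 1.6×10⁻⁶×113×550 = 0.6192 mm.
The rigid supports impose zero overall length change; the single axial force P common to all segments must satisfy P Σ Lᵢ/(AᵢEᵢ) = δ_free.
Σ Lᵢ/(AᵢEᵢ) = 500/(170×115×10³) + 550/(1625×141×10³) = 2.798×10⁻⁵ mm/N.
So P = 0.6192 / 2.798×10⁻⁵ = 22.13 kN, compressive.
σ_{invar} = P / A = 22130 / 1625 = 13.62 MPa.

σ ≈ 13.6 MPa (compressive)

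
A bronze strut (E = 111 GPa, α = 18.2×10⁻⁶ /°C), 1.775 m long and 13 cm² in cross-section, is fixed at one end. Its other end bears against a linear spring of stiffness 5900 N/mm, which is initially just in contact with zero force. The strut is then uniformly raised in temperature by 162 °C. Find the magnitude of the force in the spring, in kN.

P ≈ 28.8 kN

If the spring were absent the strut would lengthen by αΔT L = 18.2×10⁻⁶ × 162 × 1775 = 5.233 mm.
With a force P in the spring, the elastic change of the strut is PL/(AE) and that of the spring is P/k; compatibility requires their sum to equal δ_free.
P [ L/(AE) + 1/k ] = δ_free → P [ 1775/(1300×111×10³) + 1/(5900) ] = 5.233.
P = 5.233 / 0.0001818 = 28790 N.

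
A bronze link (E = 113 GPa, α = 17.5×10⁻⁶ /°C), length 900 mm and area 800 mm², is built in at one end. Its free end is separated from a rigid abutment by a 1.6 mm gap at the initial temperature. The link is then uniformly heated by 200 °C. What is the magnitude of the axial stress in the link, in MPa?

If the wall were absent the link would grow by αΔT L = 17.5×10⁻⁶ × 200 × 900 = 3.15 mm.
The gap closes (δ_free > 1.6 mm) and the wall then resists a further 3.15 − 1.6 = 1.55 mm of expansion.
Compatibility: PL/(AE) = 1.55 mm, so σ = P/A = E × (1.55/900) = 194.6 MPa.

σ ≈ 195 MPa (compressive)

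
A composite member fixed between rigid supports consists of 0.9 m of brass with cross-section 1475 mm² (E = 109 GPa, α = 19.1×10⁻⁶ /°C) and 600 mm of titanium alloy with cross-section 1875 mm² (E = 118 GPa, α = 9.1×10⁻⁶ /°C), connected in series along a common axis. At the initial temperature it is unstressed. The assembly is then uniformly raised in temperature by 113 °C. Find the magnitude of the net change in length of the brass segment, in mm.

|ΔL| ≈ 0.218 mm

Free thermal expansion of the whole bar: Σ αᵢΔT Lᵢ = 19.1×10⁻⁶×113×900 + 9.1×10⁻⁶×113×600 = 2.559 mm.
The walls prevent any net length change, so an axial force P (same in every segment) develops. Compatibility: P · Σ Lᵢ/(AᵢEᵢ) = δ_free.
Σ Lᵢ/(AᵢEᵢ) = 900/(1475×109×10³) + 600/(1875×118×10³) = 8.31×10⁻⁶ mm/N.
Hence P = δ_free / Σ(L/AE) = 2.559/8.31×10⁻⁶ = 308 kN (compressive).
For the brass segment, free thermal change = 19.1×10⁻⁶×113×900 = 1.942 mm and elastic change from P = 308000×900/(1475×109×10³) = 1.724 mm; these oppose, so the net change is 0.218 mm (segment lengthens).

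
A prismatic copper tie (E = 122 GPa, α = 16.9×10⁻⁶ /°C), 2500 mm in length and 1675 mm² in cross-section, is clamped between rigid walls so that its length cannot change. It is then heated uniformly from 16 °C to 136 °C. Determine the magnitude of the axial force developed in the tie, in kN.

P ≈ 414 kN (compressive)

Full restraint means ε = 0, so the stress is σ = EαΔT = 122×10³ × 16.9×10⁻⁶ × 120 = 247.4 MPa.
P = AEαΔT = 1675 × 122×10³ × 16.9×10⁻⁶ × 120 = 414.4 kN (compressive).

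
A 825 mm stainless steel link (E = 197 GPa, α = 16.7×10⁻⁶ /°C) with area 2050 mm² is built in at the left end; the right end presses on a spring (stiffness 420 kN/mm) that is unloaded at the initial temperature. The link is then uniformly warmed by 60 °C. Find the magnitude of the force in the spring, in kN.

P ≈ 187 kN

Free thermal expansion: δ_free = αΔT L = 16.7×10⁻⁶ × 60 × 825 = 0.8266 mm.
Let P be the compressive force at the spring. The link shortens elastically by PL/(AE) and the spring compresses by P/k; together these equal δ_free.
So P = δ_free / [L/(AE) + 1/k] = 0.8266 / [ 825/(2050×197×10³) + 1/(420×10³) ].
P = 0.8266 / 4.424×10⁻⁶ = 186900 N.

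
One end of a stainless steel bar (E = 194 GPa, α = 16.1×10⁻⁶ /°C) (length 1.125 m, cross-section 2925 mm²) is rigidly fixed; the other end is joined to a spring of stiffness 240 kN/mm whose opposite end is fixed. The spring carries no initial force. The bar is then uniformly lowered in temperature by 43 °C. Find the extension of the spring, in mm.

The unrestrained thermal change is αΔT L = 16.1×10⁻⁶ × 43 × 1125 = 0.7788 mm.
With a force P in the spring, the elastic change of the bar is PL/(AE) and that of the spring is P/k; compatibility requires their sum to equal δ_free.
So P = δ_free / [L/(AE) + 1/k] = 0.7788 / [ 1125/(2925×194×10³) + 1/(240×10³) ].
P = 0.7788 / 6.149×10⁻⁶ = 126700 N.
Spring extension = P/k = 126700/(240×10³) = 0.5277 mm.

δ ≈ 0.528 mm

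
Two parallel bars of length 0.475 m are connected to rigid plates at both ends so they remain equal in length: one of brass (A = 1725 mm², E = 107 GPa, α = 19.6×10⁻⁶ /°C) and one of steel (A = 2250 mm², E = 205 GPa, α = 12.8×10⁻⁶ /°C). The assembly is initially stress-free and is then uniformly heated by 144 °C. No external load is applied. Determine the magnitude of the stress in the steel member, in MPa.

σ ≈ 57.4 MPa (tensile)

The brass has the larger α, so on heating it would change length more than the steel if both were free. The rigid plates force a common final length, so the brass is put into compression and the steel into tension, with equal and opposite forces P (no external load).
Setting the final lengths equal and cancelling L: (α₁ − α₂)ΔT = P/(A₁E₁) + P/(A₂E₂).
|α₁ − α₂|·ΔT = 6.8×10⁻⁶ × 144 = 0.0009792.
1/(A₁E₁) + 1/(A₂E₂) = 1/(1725×107×10³) + 1/(2250×205×10³) = 7.586×10⁻⁹ N⁻¹.
So P = 0.0009792 / 7.586×10⁻⁹ = 129.1 kN.
σ_{steel} = P/A₂ = 129100/2250 = 57.37 MPa, tensile.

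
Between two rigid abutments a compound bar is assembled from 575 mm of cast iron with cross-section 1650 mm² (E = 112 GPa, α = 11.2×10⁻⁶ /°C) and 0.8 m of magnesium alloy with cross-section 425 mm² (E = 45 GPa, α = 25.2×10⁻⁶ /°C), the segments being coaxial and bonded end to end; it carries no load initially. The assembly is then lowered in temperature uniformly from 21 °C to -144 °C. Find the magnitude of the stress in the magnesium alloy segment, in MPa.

With the walls removed the bar would change length by δ_free = Σ αᵢΔT Lᵢ = 11.2×10⁻⁶×165×575 + 25.2×10⁻⁶×165×800 = 4.389 mm.
The walls prevent any net length change, so an axial force P (same in every segment) develops. Compatibility: P · Σ Lᵢ/(AᵢEᵢ) = δ_free.
Σ Lᵢ/(AᵢEᵢ) = 575/(1650×112×10³) + 800/(425×45×10³) = 4.494×10⁻⁵ mm/N.
So P = 4.389 / 4.494×10⁻⁵ = 97.66 kN, tensile.
σ_{magnesium alloy} = P / A = 97660 / 425 = 229.8 MPa.

σ ≈ 230 MPa (tensile)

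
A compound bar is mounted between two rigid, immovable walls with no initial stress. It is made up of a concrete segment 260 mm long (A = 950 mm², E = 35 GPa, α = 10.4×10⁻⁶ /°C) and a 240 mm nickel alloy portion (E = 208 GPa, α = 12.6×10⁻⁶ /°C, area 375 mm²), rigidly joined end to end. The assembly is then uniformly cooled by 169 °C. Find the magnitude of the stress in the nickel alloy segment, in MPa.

If the supports were absent, the total length change would be Σ αᵢΔT Lᵢ = 10.4×10⁻⁶×169×260 + 12.6×10⁻⁶×169×240 = 0.968 mm.
The rigid supports impose zero overall length change; the single axial force P common to all segments must satisfy P Σ Lᵢ/(AᵢEᵢ) = δ_free.
Σ Lᵢ/(AᵢEᵢ) = 260/(950×35×10³) + 240/(375×208×10³) = 1.09×10⁻⁵ mm/N.
Hence P = δ_free / Σ(L/AE) = 0.968/1.09×10⁻⁵ = 88.84 kN (tensile).
σ_{nickel alloy} = P / A = 88840 / 375 = 236.9 MPa.

σ ≈ 237 MPa (tensile)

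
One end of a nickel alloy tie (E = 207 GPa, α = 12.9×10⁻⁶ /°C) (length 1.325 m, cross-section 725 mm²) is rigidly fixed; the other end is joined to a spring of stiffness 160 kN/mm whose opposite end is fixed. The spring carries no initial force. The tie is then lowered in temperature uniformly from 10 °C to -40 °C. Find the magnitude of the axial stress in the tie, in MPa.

If the spring were absent the tie would shorten by αΔT L = 12.9×10⁻⁶ × 50 × 1325 = 0.8546 mm.
Let P be the tensile force in the spring. The tie extends elastically by PL/(AE) and the spring stretches by P/k; together these equal δ_free.
So P = δ_free / [L/(AE) + 1/k] = 0.8546 / [ 1325/(725×207×10³) + 1/(160×10³) ].
P = 0.8546 / 1.508×10⁻⁵ = 56680 N.
σ = P/A = 56680/725 = 78.17 MPa.

σ ≈ 78.2 MPa (tensile)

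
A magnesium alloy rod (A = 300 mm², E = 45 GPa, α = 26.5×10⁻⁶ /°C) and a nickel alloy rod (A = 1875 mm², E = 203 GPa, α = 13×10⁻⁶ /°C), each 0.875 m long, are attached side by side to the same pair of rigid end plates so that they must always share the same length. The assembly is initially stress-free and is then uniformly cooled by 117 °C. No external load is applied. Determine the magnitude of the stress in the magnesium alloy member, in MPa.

σ ≈ 68.6 MPa (tensile)

The magnesium alloy has the larger α, so on cooling it would change length more than the nickel alloy if both were free. The rigid plates force a common final length, so the magnesium alloy is put into tension and the nickel alloy into compression, with equal and opposite forces P (no external load).
Equating the net (thermal + elastic) strains gives |α₁ − α₂|·ΔT = P·[1/(A₁E₁) + 1/(A₂E₂)].
|α₁ − α₂|·ΔT = 13.5×10⁻⁶ × 117 = 0.001579.
1/(A₁E₁) + 1/(A₂E₂) = 1/(300×45×10³) + 1/(1875×203×10³) = 7.67×10⁻⁸ N⁻¹.
P = 0.001579 / 7.67×10⁻⁸ = 20590 N = 20.59 kN.
σ_{magnesium alloy} = P/A₁ = 20590/300 = 68.64 MPa, tensile.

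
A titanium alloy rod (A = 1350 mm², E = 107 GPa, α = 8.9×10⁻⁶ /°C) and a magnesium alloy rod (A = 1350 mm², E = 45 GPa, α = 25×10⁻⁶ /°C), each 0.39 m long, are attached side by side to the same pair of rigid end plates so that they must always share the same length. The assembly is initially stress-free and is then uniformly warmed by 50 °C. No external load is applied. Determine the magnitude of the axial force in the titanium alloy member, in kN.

P ≈ 34.4 kN (tensile in the titanium alloy)

Both members must finish at the same length. With the larger α, the magnesium alloy tends to over-expand; the plates restrain it, putting the magnesium alloy in compression and the titanium alloy in tension. With no external load the two internal forces are equal and opposite, magnitude P.
Compatibility of the two members (thermal + elastic change equal): (α₁ − α₂)ΔT = P·[1/(A₁E₁) + 1/(A₂E₂)].
|α₁ − α₂|·ΔT = 16.1×10⁻⁶ × 50 = 0.000805.
1/(A₁E₁) + 1/(A₂E₂) = 1/(1350×107×10³) + 1/(1350×45×10³) = 2.338×10⁻⁸ N⁻¹.
P = 0.000805 / 2.338×10⁻⁸ = 34430 N = 34.43 kN.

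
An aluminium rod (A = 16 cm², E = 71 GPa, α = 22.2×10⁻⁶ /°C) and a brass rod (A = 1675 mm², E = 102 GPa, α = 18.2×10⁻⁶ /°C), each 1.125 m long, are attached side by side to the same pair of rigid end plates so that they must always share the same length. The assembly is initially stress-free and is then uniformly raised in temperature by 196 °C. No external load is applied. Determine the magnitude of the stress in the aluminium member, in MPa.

Both members must finish at the same length. With the larger α, the aluminium tends to over-expand; the plates restrain it, putting the aluminium in compression and the brass in tension. With no external load the two internal forces are equal and opposite, magnitude P.
Compatibility of the two members (thermal + elastic change equal): (α₁ − α₂)ΔT = P·[1/(A₁E₁) + 1/(A₂E₂)].
|α₁ − α₂|·ΔT = 4×10⁻⁶ × 196 = 0.000784.
1/(A₁E₁) + 1/(A₂E₂) = 1/(1600×71×10³) + 1/(1675×102×10³) = 1.466×10⁻⁸ N⁻¹.
So P = 0.000784 / 1.466×10⁻⁸ = 53.49 kN.
σ_{aluminium} = P/A₁ = 53490/1600 = 33.43 MPa, compressive.

σ ≈ 33.4 MPa (compressive)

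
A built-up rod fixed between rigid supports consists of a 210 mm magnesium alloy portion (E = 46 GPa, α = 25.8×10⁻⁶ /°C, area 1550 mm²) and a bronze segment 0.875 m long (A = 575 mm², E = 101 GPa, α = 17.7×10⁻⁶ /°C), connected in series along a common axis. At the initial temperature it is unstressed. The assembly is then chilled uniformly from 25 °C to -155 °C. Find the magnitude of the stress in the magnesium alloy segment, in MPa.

Free thermal contraction of the whole bar: Σ αᵢΔT Lᵢ = 25.8×10⁻⁶×180×210 + 17.7×10⁻⁶×180×875 = 3.763 mm.
The walls prevent any net length change, so an axial force P (same in every segment) develops. Compatibility: P · Σ Lᵢ/(AᵢEᵢ) = δ_free.
Σ Lᵢ/(AᵢEᵢ) = 210/(1550×46×10³) + 875/(575×101×10³) = 1.801×10⁻⁵ mm/N.
P = 3.763 / 1.801×10⁻⁵ = 208900 N = 208.9 kN, tensile.
σ_{magnesium alloy} = P / A = 208900 / 1550 = 134.8 MPa.

σ ≈ 135 MPa (tensile)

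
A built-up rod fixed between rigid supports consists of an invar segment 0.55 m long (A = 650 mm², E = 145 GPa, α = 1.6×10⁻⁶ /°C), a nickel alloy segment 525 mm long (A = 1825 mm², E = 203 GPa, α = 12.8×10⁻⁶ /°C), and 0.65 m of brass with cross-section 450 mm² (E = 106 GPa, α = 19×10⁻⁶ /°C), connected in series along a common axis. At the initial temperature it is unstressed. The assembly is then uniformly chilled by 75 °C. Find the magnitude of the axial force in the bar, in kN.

If the supports were absent, the total length change would be Σ αᵢΔT Lᵢ = 1.6×10⁻⁶×75×550 + 12.8×10⁻⁶×75×525 + 19×10⁻⁶×75×650 = 1.496 mm.
Since the ends are fixed, an axial force P builds up, equal in every segment, with P · Σ Lᵢ/(AᵢEᵢ) = δ_free.
Σ Lᵢ/(AᵢEᵢ) = 550/(650×145×10³) + 525/(1825×203×10³) + 650/(450×106×10³) = 2.088×10⁻⁵ mm/N.
So P = 1.496 / 2.088×10⁻⁵ = 71.66 kN, tensile.

P ≈ 71.7 kN (tensile)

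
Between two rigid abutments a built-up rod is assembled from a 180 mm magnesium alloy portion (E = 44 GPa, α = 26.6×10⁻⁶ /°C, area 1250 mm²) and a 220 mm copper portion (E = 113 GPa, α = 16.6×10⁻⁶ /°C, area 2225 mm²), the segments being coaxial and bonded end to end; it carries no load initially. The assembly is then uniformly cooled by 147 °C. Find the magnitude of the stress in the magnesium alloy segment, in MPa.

σ ≈ 239 MPa (tensile)

Free thermal contraction of the whole bar: Σ αᵢΔT Lᵢ = 26.6×10⁻⁶×147×180 + 16.6×10⁻⁶×147×220 = 1.241 mm.
The walls prevent any net length change, so an axial force P (same in every segment) develops. Compatibility: P · Σ Lᵢ/(AᵢEᵢ) = δ_free.
The series flexibility is Σ Lᵢ/(AᵢEᵢ) = 180/(1250×44×10³) + 220/(2225×113×10³) = 4.148×10⁻⁶ mm/N.
So P = 1.241 / 4.148×10⁻⁶ = 299.1 kN, tensile.
σ_{magnesium alloy} = P / A = 299100 / 1250 = 239.3 MPa.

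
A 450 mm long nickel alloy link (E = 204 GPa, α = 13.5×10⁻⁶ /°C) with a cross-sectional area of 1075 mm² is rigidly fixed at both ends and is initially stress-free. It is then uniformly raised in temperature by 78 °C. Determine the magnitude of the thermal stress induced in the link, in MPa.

With length fixed, the mechanical strain must cancel the thermal strain αΔT = 13.5×10⁻⁶ × 78 = 1053×10⁻⁶.
The stress required to suppress this strain is σ = Eε = 204×10³ × 1053×10⁻⁶ = 214.8 MPa, compressive since the link is trying to expand.

σ ≈ 215 MPa (compressive)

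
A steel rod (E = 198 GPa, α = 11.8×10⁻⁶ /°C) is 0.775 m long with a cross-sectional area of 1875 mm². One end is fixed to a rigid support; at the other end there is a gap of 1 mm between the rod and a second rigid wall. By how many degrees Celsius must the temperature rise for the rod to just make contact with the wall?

Contact occurs when the free expansion equals the gap: αΔT L = 1 mm.
ΔT = 1 / (11.8×10⁻⁶ × 775) = 109.3 °C.

ΔT ≈ 109 °C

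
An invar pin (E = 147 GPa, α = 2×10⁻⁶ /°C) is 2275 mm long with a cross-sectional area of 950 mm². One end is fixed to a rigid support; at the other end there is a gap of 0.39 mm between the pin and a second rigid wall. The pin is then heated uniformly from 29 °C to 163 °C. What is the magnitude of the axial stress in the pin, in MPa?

σ ≈ 14.2 MPa (compressive)

Unrestrained expansion: δ_free = αΔT L = 2×10⁻⁶ × 134 × 2275 = 0.6097 mm.
This exceeds the 0.39 mm gap, so the wall pushes back. The portion of expansion that must be recovered elastically is δ_free − gap = 0.6097 − 0.39 = 0.2197 mm.
That suppressed elongation corresponds to σ = E·Δ/L = 147×10³ × 0.2197/2275 = 14.2 MPa.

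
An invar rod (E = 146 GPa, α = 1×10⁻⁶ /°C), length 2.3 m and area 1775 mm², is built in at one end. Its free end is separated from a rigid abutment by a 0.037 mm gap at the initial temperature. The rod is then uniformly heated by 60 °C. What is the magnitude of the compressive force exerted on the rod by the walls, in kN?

P ≈ 11.4 kN

If the wall were absent the rod would grow by αΔT L = 1×10⁻⁶ × 60 × 2300 = 0.138 mm.
After closing the 0.037 mm clearance, 0.138 − 0.037 = 0.101 mm of expansion remains to be suppressed by the wall.
That suppressed elongation corresponds to σ = E·Δ/L = 146×10³ × 0.101/2300 = 6.411 MPa.
Force on the wall = σA = 6.411 × 1775 mm² = 11.38 kN.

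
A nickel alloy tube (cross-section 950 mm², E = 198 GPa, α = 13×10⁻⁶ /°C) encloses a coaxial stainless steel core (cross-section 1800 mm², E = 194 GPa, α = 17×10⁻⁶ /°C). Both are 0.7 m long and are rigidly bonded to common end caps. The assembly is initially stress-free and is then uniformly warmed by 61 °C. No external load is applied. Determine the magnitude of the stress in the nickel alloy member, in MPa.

Equilibrium of a rigid end plate with no external load gives equal and opposite internal forces ±P in the two members. Since α_{stainless steel} > α_{nickel alloy}, heating drives the stainless steel into compression and the nickel alloy into tension.
Equating the net (thermal + elastic) strains gives |α₁ − α₂|·ΔT = P·[1/(A₁E₁) + 1/(A₂E₂)].
|α₁ − α₂|·ΔT = 4×10⁻⁶ × 61 = 0.000244.
1/(A₁E₁) + 1/(A₂E₂) = 1/(950×198×10³) + 1/(1800×194×10³) = 8.18×10⁻⁹ N⁻¹.
P = 0.000244 / 8.18×10⁻⁹ = 29830 N = 29.83 kN.
σ_{nickel alloy} = P/A₁ = 29830/950 = 31.4 MPa, tensile.

σ ≈ 31.4 MPa (tensile)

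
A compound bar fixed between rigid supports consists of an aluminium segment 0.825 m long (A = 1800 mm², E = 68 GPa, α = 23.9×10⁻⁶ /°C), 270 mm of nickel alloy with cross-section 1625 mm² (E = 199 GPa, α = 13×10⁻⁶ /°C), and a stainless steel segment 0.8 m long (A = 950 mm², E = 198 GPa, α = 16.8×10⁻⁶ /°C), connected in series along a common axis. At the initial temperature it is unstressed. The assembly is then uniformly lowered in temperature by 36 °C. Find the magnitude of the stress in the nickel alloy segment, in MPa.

With the walls removed the bar would change length by δ_free = Σ αᵢΔT Lᵢ = 23.9×10⁻⁶×36×825 + 13×10⁻⁶×36×270 + 16.8×10⁻⁶×36×800 = 1.32 mm.
The walls prevent any net length change, so an axial force P (same in every segment) develops. Compatibility: P · Σ Lᵢ/(AᵢEᵢ) = δ_free.
The series flexibility is Σ Lᵢ/(AᵢEᵢ) = 825/(1800×68×10³) + 270/(1625×199×10³) + 800/(950×198×10³) = 1.183×10⁻⁵ mm/N.
P = 1.32 / 1.183×10⁻⁵ = 111600 N = 111.6 kN, tensile.
σ_{nickel alloy} = P / A = 111600 / 1625 = 68.68 MPa.

σ ≈ 68.7 MPa (tensile)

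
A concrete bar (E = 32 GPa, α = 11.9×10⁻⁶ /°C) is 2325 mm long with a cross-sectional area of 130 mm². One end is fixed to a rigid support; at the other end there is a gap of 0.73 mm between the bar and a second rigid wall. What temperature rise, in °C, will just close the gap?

Contact occurs when the free expansion equals the gap: αΔT L = 0.73 mm.
ΔT = 0.73 / (11.9×10⁻⁶ × 2325) = 26.38 °C.

ΔT ≈ 26.4 °C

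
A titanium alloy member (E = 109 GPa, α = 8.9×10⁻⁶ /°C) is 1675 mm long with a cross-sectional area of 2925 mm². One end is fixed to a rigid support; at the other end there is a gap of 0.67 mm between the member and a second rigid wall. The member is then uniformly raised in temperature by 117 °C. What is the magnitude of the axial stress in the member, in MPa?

σ ≈ 69.9 MPa (compressive)

If the wall were absent the member would grow by αΔT L = 8.9×10⁻⁶ × 117 × 1675 = 1.744 mm.
This exceeds the 0.67 mm gap, so the wall pushes back. The portion of expansion that must be recovered elastically is δ_free − gap = 1.744 − 0.67 = 1.074 mm.
That suppressed elongation corresponds to σ = E·Δ/L = 109×10³ × 1.074/1675 = 69.9 MPa.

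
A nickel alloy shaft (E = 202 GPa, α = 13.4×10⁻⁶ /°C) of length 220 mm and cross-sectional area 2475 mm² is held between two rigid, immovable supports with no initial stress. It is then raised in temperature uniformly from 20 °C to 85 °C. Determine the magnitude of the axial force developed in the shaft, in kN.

With zero net strain, σ = E·αΔT = 202 GPa × 13.4×10⁻⁶ × 65 = 175.9 MPa.
P = AEαΔT = 2475 × 202×10³ × 13.4×10⁻⁶ × 65 = 435.5 kN (compressive).

P ≈ 435 kN (compressive)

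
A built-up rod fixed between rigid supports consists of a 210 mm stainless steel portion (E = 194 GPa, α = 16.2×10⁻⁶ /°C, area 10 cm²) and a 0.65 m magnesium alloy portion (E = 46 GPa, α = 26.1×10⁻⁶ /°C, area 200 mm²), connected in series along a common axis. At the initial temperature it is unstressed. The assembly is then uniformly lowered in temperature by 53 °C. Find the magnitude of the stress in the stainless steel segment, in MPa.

Free thermal contraction of the whole bar: Σ αᵢΔT Lᵢ = 16.2×10⁻⁶×53×210 + 26.1×10⁻⁶×53×650 = 1.079 mm.
The walls prevent any net length change, so an axial force P (same in every segment) develops. Compatibility: P · Σ Lᵢ/(AᵢEᵢ) = δ_free.
Σ Lᵢ/(AᵢEᵢ) = 210/(1000×194×10³) + 650/(200×46×10³) = 7.173×10⁻⁵ mm/N.
So P = 1.079 / 7.173×10⁻⁵ = 15.05 kN, tensile.
σ_{stainless steel} = P / A = 15050 / 1000 = 15.05 MPa.

σ ≈ 15 MPa (tensile)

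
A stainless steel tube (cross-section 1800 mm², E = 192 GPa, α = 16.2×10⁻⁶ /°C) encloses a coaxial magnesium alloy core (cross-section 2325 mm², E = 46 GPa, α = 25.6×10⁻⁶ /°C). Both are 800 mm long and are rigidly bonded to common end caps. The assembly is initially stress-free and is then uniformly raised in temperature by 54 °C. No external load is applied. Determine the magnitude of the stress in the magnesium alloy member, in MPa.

Equilibrium of a rigid end plate with no external load gives equal and opposite internal forces ±P in the two members. Since α_{magnesium alloy} > α_{stainless steel}, heating drives the magnesium alloy into compression and the stainless steel into tension.
Setting the final lengths equal and cancelling L: (α₁ − α₂)ΔT = P/(A₁E₁) + P/(A₂E₂).
|α₁ − α₂|·ΔT = 9.4×10⁻⁶ × 54 = 0.0005076.
1/(A₁E₁) + 1/(A₂E₂) = 1/(1800×192×10³) + 1/(2325×46×10³) = 1.224×10⁻⁸ N⁻¹.
So P = 0.0005076 / 1.224×10⁻⁸ = 41.46 kN.
σ_{magnesium alloy} = P/A₂ = 41460/2325 = 17.83 MPa, compressive.

σ ≈ 17.8 MPa (compressive)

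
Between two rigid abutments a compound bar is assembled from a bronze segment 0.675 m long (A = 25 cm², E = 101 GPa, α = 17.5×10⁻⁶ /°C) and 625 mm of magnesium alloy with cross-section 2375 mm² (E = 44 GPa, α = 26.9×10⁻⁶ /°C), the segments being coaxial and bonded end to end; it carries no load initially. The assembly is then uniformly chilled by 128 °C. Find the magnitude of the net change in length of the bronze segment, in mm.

With the walls removed the bar would change length by δ_free = Σ αᵢΔT Lᵢ = 17.5×10⁻⁶×128×675 + 26.9×10⁻⁶×128×625 = 3.664 mm.
The rigid supports impose zero overall length change; the single axial force P common to all segments must satisfy P Σ Lᵢ/(AᵢEᵢ) = δ_free.
The series flexibility is Σ Lᵢ/(AᵢEᵢ) = 675/(2500×101×10³) + 625/(2375×44×10³) = 8.654×10⁻⁶ mm/N.
P = 3.664 / 8.654×10⁻⁶ = 423400 N = 423.4 kN, tensile.
For the bronze segment, free thermal change = 17.5×10⁻⁶×128×675 = 1.512 mm and elastic change from P = 423400×675/(2500×101×10³) = 1.132 mm; these oppose, so the net change is 0.38 mm (segment shortens).

|ΔL| ≈ 0.38 mm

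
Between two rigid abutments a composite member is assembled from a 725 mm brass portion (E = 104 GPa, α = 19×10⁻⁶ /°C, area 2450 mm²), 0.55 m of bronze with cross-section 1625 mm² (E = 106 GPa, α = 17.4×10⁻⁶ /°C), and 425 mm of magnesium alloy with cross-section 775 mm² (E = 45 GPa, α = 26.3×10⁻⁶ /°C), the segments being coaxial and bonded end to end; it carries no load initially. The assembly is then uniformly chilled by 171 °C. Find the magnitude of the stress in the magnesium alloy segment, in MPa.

σ ≈ 418 MPa (tensile)

If the supports were absent, the total length change would be Σ αᵢΔT Lᵢ = 19×10⁻⁶×171×725 + 17.4×10⁻⁶×171×550 + 26.3×10⁻⁶×171×425 = 5.903 mm.
The walls prevent any net length change, so an axial force P (same in every segment) develops. Compatibility: P · Σ Lᵢ/(AᵢEᵢ) = δ_free.
Σ Lᵢ/(AᵢEᵢ) = 725/(2450×104×10³) + 550/(1625×106×10³) + 425/(775×45×10³) = 1.822×10⁻⁵ mm/N.
P = 5.903 / 1.822×10⁻⁵ = 323900 N = 323.9 kN, tensile.
σ_{magnesium alloy} = P / A = 323900 / 775 = 418 MPa.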